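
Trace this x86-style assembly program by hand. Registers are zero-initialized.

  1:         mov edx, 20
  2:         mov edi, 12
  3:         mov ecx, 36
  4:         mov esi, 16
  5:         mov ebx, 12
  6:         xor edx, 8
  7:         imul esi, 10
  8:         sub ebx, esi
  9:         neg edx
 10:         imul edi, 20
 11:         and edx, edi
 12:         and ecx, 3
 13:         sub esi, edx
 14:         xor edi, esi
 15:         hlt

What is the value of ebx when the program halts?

-148

after mov edx, 20: edx=20
after mov edi, 12: edi=12
after mov ecx, 36: ecx=36
after mov esi, 16: esi=16
after mov ebx, 12: ebx=12
after xor edx, 8: edx=20^8=28
after imul esi, 10: esi=16*10=160
after sub ebx, esi: ebx=12-160=-148
after neg edx: edx=-(28)=-28
after imul edi, 20: edi=12*20=240
after and edx, edi: edx=(-28)&240=224
after and ecx, 3: ecx=36&3=0
after sub esi, edx: esi=160-224=-64
after xor edi, esi: edi=240^(-64)=-208
halt.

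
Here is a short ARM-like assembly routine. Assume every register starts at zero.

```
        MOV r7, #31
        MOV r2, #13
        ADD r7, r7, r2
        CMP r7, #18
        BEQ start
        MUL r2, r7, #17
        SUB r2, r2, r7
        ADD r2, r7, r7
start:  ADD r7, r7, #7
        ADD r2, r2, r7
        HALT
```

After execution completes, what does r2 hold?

after MOV r7, #31: r7=31
after MOV r2, #13: r2=13
after ADD r7, r7, r2: r7=31+13=44
CMP r7, #18  (cmp 44,18)
BEQ start: not taken
after MUL r2, r7, #17: r2=44*17=748
after SUB r2, r2, r7: r2=748-44=704
after ADD r2, r7, r7: r2=44+44=88
after ADD r7, r7, #7: r7=44+7=51
after ADD r2, r2, r7: r2=88+51=139
halt.

139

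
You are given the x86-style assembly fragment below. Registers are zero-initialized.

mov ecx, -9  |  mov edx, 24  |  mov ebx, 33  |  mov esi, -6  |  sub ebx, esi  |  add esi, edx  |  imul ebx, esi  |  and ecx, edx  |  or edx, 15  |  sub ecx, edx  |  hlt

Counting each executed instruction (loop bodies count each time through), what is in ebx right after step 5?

mov ecx, -9 → ecx=-9
mov edx, 24 → edx=24
mov ebx, 33 → ebx=33
mov esi, -6 → esi=-6
sub ebx, esi → ebx=33-(-6)=39
After step 5: ebx = 39.

39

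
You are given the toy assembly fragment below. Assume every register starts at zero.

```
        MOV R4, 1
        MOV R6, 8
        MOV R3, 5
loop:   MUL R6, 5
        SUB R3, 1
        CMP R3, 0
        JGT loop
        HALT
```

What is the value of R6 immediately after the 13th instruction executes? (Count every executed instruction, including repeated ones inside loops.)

R4=1
R6=8
R3=5
R6=8*5=40
R3=5-1=4
CMP R3, 0  (cmp 4,0)
JGT loop: taken
R6=40*5=200
R3=4-1=3
CMP R3, 0  (cmp 3,0)
JGT loop: taken
R6=200*5=1000
R3=3-1=2
After step 13: R6 = 1000.

1000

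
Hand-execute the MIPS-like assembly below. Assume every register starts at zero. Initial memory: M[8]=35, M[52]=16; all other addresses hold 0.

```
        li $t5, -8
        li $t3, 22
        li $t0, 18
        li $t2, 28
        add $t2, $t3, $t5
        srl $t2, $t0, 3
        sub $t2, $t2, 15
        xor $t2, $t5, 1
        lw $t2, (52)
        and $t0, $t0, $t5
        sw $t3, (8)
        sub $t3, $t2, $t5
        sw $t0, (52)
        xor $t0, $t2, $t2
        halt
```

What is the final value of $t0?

after li $t5, -8: $t5=-8
after li $t3, 22: $t3=22
after li $t0, 18: $t0=18
after li $t2, 28: $t2=28
after add $t2, $t3, $t5: $t2=22+(-8)=14
after srl $t2, $t0, 3: $t2=18>>3=2
after sub $t2, $t2, 15: $t2=2-15=-13
after xor $t2, $t5, 1: $t2=(-8)^1=-7
after lw $t2, (52): $t2=M[52]=16
after and $t0, $t0, $t5: $t0=18&(-8)=16
sw $t3, (8) → M[8]=22
after sub $t3, $t2, $t5: $t3=16-(-8)=24
sw $t0, (52) → M[52]=16
after xor $t0, $t2, $t2: $t0=16^16=0
halt.

0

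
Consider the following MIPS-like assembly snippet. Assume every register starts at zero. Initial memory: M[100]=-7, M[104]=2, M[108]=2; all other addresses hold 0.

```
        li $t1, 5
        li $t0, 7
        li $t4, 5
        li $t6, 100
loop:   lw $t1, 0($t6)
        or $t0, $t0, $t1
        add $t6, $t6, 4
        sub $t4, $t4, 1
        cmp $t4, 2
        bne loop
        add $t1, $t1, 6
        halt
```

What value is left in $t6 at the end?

$t1=5
$t0=7
$t4=5
$t6=100
$t1=M[100]=-7
$t0=7|(-7)=-1
$t6=100+4=104
$t4=5-1=4
cmp $t4, 2  (cmp 4,2)
bne loop: taken
$t1=M[104]=2
$t0=(-1)|2=-1
$t6=104+4=108
$t4=4-1=3
cmp $t4, 2  (cmp 3,2)
bne loop: taken
$t1=M[108]=2
$t0=(-1)|2=-1
$t6=108+4=112
$t4=3-1=2
cmp $t4, 2  (cmp 2,2)
bne loop: not taken
$t1=2+6=8
halt.

112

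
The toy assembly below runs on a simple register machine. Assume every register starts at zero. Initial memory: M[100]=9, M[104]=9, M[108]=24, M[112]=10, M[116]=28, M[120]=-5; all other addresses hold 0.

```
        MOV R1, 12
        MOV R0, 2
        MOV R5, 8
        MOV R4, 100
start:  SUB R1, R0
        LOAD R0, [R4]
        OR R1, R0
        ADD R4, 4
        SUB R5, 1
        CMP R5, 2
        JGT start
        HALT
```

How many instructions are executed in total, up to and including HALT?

47

MOV R1, 12 → R1=12
MOV R0, 2 → R0=2
MOV R5, 8 → R5=8
MOV R4, 100 → R4=100
SUB R1, R0 → R1=12-2=10
LOAD R0, [R4] → R0=M[100]=9
OR R1, R0 → R1=10|9=11
ADD R4, 4 → R4=100+4=104
SUB R5, 1 → R5=8-1=7
CMP R5, 2  (cmp 7,2)
JGT start: taken
SUB R1, R0 → R1=11-9=2
LOAD R0, [R4] → R0=M[104]=9
OR R1, R0 → R1=2|9=11
ADD R4, 4 → R4=104+4=108
SUB R5, 1 → R5=7-1=6
CMP R5, 2  (cmp 6,2)
JGT start: taken
SUB R1, R0 → R1=11-9=2
LOAD R0, [R4] → R0=M[108]=24
OR R1, R0 → R1=2|24=26
ADD R4, 4 → R4=108+4=112
SUB R5, 1 → R5=6-1=5
CMP R5, 2  (cmp 5,2)
JGT start: taken
SUB R1, R0 → R1=26-24=2
LOAD R0, [R4] → R0=M[112]=10
OR R1, R0 → R1=2|10=10
ADD R4, 4 → R4=112+4=116
SUB R5, 1 → R5=5-1=4
CMP R5, 2  (cmp 4,2)
JGT start: taken
SUB R1, R0 → R1=10-10=0
LOAD R0, [R4] → R0=M[116]=28
OR R1, R0 → R1=0|28=28
ADD R4, 4 → R4=116+4=120
SUB R5, 1 → R5=4-1=3
CMP R5, 2  (cmp 3,2)
JGT start: taken
SUB R1, R0 → R1=28-28=0
LOAD R0, [R4] → R0=M[120]=-5
OR R1, R0 → R1=0|(-5)=-5
ADD R4, 4 → R4=120+4=124
SUB R5, 1 → R5=3-1=2
CMP R5, 2  (cmp 2,2)
JGT start: not taken
halt.
Total executed instructions: 47.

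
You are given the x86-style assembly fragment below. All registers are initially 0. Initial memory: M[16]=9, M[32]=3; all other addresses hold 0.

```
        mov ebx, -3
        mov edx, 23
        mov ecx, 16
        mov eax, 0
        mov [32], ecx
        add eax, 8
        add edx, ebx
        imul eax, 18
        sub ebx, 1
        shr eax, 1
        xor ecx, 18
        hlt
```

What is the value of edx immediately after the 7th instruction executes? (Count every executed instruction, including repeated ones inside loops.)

20

ebx=-3
edx=23
ecx=16
eax=0
mov [32], ecx → M[32]=16
eax=0+8=8
edx=23+(-3)=20
After step 7: edx = 20.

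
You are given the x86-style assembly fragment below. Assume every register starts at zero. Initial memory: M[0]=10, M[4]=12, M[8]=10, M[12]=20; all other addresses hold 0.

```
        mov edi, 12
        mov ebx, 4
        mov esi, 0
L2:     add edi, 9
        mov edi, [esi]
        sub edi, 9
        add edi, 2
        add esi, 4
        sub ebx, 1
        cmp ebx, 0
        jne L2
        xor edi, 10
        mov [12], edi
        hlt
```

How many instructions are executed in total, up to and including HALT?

38

edi=12
ebx=4
esi=0
edi=12+9=21
edi=M[0]=10
edi=10-9=1
edi=1+2=3
esi=0+4=4
ebx=4-1=3
cmp ebx, 0  (cmp 3,0)
jne L2: taken
edi=3+9=12
edi=M[4]=12
edi=12-9=3
edi=3+2=5
esi=4+4=8
ebx=3-1=2
cmp ebx, 0  (cmp 2,0)
jne L2: taken
edi=5+9=14
edi=M[8]=10
edi=10-9=1
edi=1+2=3
esi=8+4=12
ebx=2-1=1
cmp ebx, 0  (cmp 1,0)
jne L2: taken
edi=3+9=12
edi=M[12]=20
edi=20-9=11
edi=11+2=13
esi=12+4=16
ebx=1-1=0
cmp ebx, 0  (cmp 0,0)
jne L2: not taken
edi=13^10=7
mov [12], edi → M[12]=7
halt.
Total executed instructions: 38.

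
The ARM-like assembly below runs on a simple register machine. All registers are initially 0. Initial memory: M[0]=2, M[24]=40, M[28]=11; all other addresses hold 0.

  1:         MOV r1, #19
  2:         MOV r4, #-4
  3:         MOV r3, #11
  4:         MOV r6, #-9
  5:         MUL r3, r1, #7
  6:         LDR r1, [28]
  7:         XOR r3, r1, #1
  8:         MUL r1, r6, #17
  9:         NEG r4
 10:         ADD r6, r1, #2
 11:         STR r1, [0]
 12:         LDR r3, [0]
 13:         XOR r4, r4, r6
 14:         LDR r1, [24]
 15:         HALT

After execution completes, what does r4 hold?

MOV r1, #19 → r1=19
MOV r4, #-4 → r4=-4
MOV r3, #11 → r3=11
MOV r6, #-9 → r6=-9
MUL r3, r1, #7 → r3=19*7=133
LDR r1, [28] → r1=M[28]=11
XOR r3, r1, #1 → r3=11^1=10
MUL r1, r6, #17 → r1=(-9)*17=-153
NEG r4 → r4=-(-4)=4
ADD r6, r1, #2 → r6=(-153)+2=-151
STR r1, [0] → M[0]=-153
LDR r3, [0] → r3=M[0]=-153
XOR r4, r4, r6 → r4=4^(-151)=-147
LDR r1, [24] → r1=M[24]=40
halt.

-147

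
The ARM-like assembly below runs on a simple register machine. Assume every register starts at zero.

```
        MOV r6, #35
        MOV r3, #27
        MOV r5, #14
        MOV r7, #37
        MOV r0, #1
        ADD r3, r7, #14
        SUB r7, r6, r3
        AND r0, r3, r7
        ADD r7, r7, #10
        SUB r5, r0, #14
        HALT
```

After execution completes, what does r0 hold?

after MOV r6, #35: r6=35
after MOV r3, #27: r3=27
after MOV r5, #14: r5=14
after MOV r7, #37: r7=37
after MOV r0, #1: r0=1
after ADD r3, r7, #14: r3=37+14=51
after SUB r7, r6, r3: r7=35-51=-16
after AND r0, r3, r7: r0=51&(-16)=48
after ADD r7, r7, #10: r7=(-16)+10=-6
after SUB r5, r0, #14: r5=48-14=34
halt.

48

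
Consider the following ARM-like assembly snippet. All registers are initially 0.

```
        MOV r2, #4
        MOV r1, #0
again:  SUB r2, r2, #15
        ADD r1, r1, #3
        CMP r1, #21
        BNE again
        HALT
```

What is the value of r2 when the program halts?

r2=4
r1=0
r2=4-15=-11
r1=0+3=3
CMP r1, #21  (cmp 3,21)
BNE again: taken
r2=(-11)-15=-26
r1=3+3=6
CMP r1, #21  (cmp 6,21)
BNE again: taken
r2=(-26)-15=-41
r1=6+3=9
CMP r1, #21  (cmp 9,21)
BNE again: taken
r2=(-41)-15=-56
r1=9+3=12
CMP r1, #21  (cmp 12,21)
BNE again: taken
r2=(-56)-15=-71
r1=12+3=15
CMP r1, #21  (cmp 15,21)
BNE again: taken
r2=(-71)-15=-86
r1=15+3=18
CMP r1, #21  (cmp 18,21)
BNE again: taken
r2=(-86)-15=-101
r1=18+3=21
CMP r1, #21  (cmp 21,21)
BNE again: not taken
halt.

-101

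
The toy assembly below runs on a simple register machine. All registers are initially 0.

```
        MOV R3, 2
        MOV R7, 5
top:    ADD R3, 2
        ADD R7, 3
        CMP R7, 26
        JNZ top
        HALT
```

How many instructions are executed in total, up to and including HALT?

R3=2
R7=5
R3=2+2=4
R7=5+3=8
CMP R7, 26  (cmp 8,26)
JNZ top: taken
R3=4+2=6
R7=8+3=11
CMP R7, 26  (cmp 11,26)
JNZ top: taken
R3=6+2=8
R7=11+3=14
CMP R7, 26  (cmp 14,26)
JNZ top: taken
R3=8+2=10
R7=14+3=17
CMP R7, 26  (cmp 17,26)
JNZ top: taken
R3=10+2=12
R7=17+3=20
CMP R7, 26  (cmp 20,26)
JNZ top: taken
R3=12+2=14
R7=20+3=23
CMP R7, 26  (cmp 23,26)
JNZ top: taken
R3=14+2=16
R7=23+3=26
CMP R7, 26  (cmp 26,26)
JNZ top: not taken
halt.
Total executed instructions: 31.

31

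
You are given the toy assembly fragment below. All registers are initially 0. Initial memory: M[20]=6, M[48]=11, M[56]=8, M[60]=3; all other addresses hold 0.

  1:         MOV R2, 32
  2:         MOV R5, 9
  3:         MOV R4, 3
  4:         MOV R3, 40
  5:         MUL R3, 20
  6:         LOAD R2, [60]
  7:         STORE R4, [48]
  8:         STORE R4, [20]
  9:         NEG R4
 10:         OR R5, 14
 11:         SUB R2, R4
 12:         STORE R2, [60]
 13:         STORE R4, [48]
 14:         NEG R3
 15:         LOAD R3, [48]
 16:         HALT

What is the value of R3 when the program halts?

MOV R2, 32 → R2=32
MOV R5, 9 → R5=9
MOV R4, 3 → R4=3
MOV R3, 40 → R3=40
MUL R3, 20 → R3=40*20=800
LOAD R2, [60] → R2=M[60]=3
STORE R4, [48] → M[48]=3
STORE R4, [20] → M[20]=3
NEG R4 → R4=-(3)=-3
OR R5, 14 → R5=9|14=15
SUB R2, R4 → R2=3-(-3)=6
STORE R2, [60] → M[60]=6
STORE R4, [48] → M[48]=-3
NEG R3 → R3=-(800)=-800
LOAD R3, [48] → R3=M[48]=-3
halt.

-3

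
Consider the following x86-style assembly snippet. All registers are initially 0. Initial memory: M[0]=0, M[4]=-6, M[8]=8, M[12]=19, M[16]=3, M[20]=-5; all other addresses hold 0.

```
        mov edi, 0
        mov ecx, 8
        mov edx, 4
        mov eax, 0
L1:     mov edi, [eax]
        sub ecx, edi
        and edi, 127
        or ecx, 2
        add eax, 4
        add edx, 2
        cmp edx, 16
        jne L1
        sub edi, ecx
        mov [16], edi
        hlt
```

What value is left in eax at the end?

24

after mov edi, 0: edi=0
after mov ecx, 8: ecx=8
after mov edx, 4: edx=4
after mov eax, 0: eax=0
after mov edi, [eax]: edi=M[0]=0
after sub ecx, edi: ecx=8-0=8
after and edi, 127: edi=0&127=0
after or ecx, 2: ecx=8|2=10
after add eax, 4: eax=0+4=4
after add edx, 2: edx=4+2=6
cmp edx, 16  (cmp 6,16)
jne L1: taken
after mov edi, [eax]: edi=M[4]=-6
after sub ecx, edi: ecx=10-(-6)=16
after and edi, 127: edi=(-6)&127=122
after or ecx, 2: ecx=16|2=18
after add eax, 4: eax=4+4=8
after add edx, 2: edx=6+2=8
cmp edx, 16  (cmp 8,16)
jne L1: taken
after mov edi, [eax]: edi=M[8]=8
after sub ecx, edi: ecx=18-8=10
after and edi, 127: edi=8&127=8
after or ecx, 2: ecx=10|2=10
after add eax, 4: eax=8+4=12
after add edx, 2: edx=8+2=10
cmp edx, 16  (cmp 10,16)
jne L1: taken
after mov edi, [eax]: edi=M[12]=19
after sub ecx, edi: ecx=10-19=-9
after and edi, 127: edi=19&127=19
after or ecx, 2: ecx=(-9)|2=-9
after add eax, 4: eax=12+4=16
after add edx, 2: edx=10+2=12
cmp edx, 16  (cmp 12,16)
jne L1: taken
after mov edi, [eax]: edi=M[16]=3
after sub ecx, edi: ecx=(-9)-3=-12
after and edi, 127: edi=3&127=3
after or ecx, 2: ecx=(-12)|2=-10
after add eax, 4: eax=16+4=20
after add edx, 2: edx=12+2=14
cmp edx, 16  (cmp 14,16)
jne L1: taken
after mov edi, [eax]: edi=M[20]=-5
after sub ecx, edi: ecx=(-10)-(-5)=-5
after and edi, 127: edi=(-5)&127=123
after or ecx, 2: ecx=(-5)|2=-5
after add eax, 4: eax=20+4=24
after add edx, 2: edx=14+2=16
cmp edx, 16  (cmp 16,16)
jne L1: not taken
after sub edi, ecx: edi=123-(-5)=128
mov [16], edi → M[16]=128
halt.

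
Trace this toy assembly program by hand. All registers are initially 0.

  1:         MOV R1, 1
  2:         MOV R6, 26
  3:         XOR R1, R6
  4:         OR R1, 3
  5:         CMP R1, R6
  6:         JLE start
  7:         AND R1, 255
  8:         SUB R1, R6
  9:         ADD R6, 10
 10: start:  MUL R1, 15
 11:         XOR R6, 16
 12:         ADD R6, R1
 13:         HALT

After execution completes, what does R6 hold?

67

MOV R1, 1 → R1=1
MOV R6, 26 → R6=26
XOR R1, R6 → R1=1^26=27
OR R1, 3 → R1=27|3=27
CMP R1, R6  (cmp 27,26)
JLE start: not taken
AND R1, 255 → R1=27&255=27
SUB R1, R6 → R1=27-26=1
ADD R6, 10 → R6=26+10=36
MUL R1, 15 → R1=1*15=15
XOR R6, 16 → R6=36^16=52
ADD R6, R1 → R6=52+15=67
halt.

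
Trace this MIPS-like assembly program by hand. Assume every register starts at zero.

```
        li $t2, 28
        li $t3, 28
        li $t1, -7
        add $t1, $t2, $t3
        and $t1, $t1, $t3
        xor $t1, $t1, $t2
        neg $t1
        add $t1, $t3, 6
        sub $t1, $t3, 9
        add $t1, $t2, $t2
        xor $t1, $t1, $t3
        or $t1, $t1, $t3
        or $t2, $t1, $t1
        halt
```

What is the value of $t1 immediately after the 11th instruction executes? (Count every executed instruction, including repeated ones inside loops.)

li $t2, 28 → $t2=28
li $t3, 28 → $t3=28
li $t1, -7 → $t1=-7
add $t1, $t2, $t3 → $t1=28+28=56
and $t1, $t1, $t3 → $t1=56&28=24
xor $t1, $t1, $t2 → $t1=24^28=4
neg $t1 → $t1=-(4)=-4
add $t1, $t3, 6 → $t1=28+6=34
sub $t1, $t3, 9 → $t1=28-9=19
add $t1, $t2, $t2 → $t1=28+28=56
xor $t1, $t1, $t3 → $t1=56^28=36
After step 11: $t1 = 36.

36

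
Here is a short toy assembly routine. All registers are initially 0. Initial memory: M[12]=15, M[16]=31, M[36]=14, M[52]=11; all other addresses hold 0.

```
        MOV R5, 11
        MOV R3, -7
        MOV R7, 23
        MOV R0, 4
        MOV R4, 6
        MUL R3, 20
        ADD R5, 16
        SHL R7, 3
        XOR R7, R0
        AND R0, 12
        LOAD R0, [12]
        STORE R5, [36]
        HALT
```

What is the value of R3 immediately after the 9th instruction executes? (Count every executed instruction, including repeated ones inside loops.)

-140

R5=11
R3=-7
R7=23
R0=4
R4=6
R3=(-7)*20=-140
R5=11+16=27
R7=23<<3=184
R7=184^4=188
After step 9: R3 = -140.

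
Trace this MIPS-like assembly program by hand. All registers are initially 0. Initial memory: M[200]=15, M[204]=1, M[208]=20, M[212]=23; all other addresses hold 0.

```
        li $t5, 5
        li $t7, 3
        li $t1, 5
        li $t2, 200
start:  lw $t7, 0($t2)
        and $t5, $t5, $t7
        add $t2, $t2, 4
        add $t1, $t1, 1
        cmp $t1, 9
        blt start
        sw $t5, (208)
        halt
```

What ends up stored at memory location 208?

$t5=5
$t7=3
$t1=5
$t2=200
$t7=M[200]=15
$t5=5&15=5
$t2=200+4=204
$t1=5+1=6
cmp $t1, 9  (cmp 6,9)
blt start: taken
$t7=M[204]=1
$t5=5&1=1
$t2=204+4=208
$t1=6+1=7
cmp $t1, 9  (cmp 7,9)
blt start: taken
$t7=M[208]=20
$t5=1&20=0
$t2=208+4=212
$t1=7+1=8
cmp $t1, 9  (cmp 8,9)
blt start: taken
$t7=M[212]=23
$t5=0&23=0
$t2=212+4=216
$t1=8+1=9
cmp $t1, 9  (cmp 9,9)
blt start: not taken
sw $t5, (208) → M[208]=0
halt.

0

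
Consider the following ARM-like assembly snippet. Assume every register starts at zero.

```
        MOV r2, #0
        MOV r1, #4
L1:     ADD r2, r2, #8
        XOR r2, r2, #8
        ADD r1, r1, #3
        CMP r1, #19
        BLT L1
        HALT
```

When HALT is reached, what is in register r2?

after MOV r2, #0: r2=0
after MOV r1, #4: r1=4
after ADD r2, r2, #8: r2=0+8=8
after XOR r2, r2, #8: r2=8^8=0
after ADD r1, r1, #3: r1=4+3=7
CMP r1, #19  (cmp 7,19)
BLT L1: taken
after ADD r2, r2, #8: r2=0+8=8
after XOR r2, r2, #8: r2=8^8=0
after ADD r1, r1, #3: r1=7+3=10
CMP r1, #19  (cmp 10,19)
BLT L1: taken
after ADD r2, r2, #8: r2=0+8=8
after XOR r2, r2, #8: r2=8^8=0
after ADD r1, r1, #3: r1=10+3=13
CMP r1, #19  (cmp 13,19)
BLT L1: taken
after ADD r2, r2, #8: r2=0+8=8
after XOR r2, r2, #8: r2=8^8=0
after ADD r1, r1, #3: r1=13+3=16
CMP r1, #19  (cmp 16,19)
BLT L1: taken
after ADD r2, r2, #8: r2=0+8=8
after XOR r2, r2, #8: r2=8^8=0
after ADD r1, r1, #3: r1=16+3=19
CMP r1, #19  (cmp 19,19)
BLT L1: not taken
halt.

0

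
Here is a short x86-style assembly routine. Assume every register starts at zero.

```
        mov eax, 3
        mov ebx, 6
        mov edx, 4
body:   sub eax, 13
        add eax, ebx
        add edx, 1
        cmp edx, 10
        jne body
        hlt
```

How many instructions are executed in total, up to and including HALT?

mov eax, 3 → eax=3
mov ebx, 6 → ebx=6
mov edx, 4 → edx=4
sub eax, 13 → eax=3-13=-10
add eax, ebx → eax=(-10)+6=-4
add edx, 1 → edx=4+1=5
cmp edx, 10  (cmp 5,10)
jne body: taken
sub eax, 13 → eax=(-4)-13=-17
add eax, ebx → eax=(-17)+6=-11
add edx, 1 → edx=5+1=6
cmp edx, 10  (cmp 6,10)
jne body: taken
sub eax, 13 → eax=(-11)-13=-24
add eax, ebx → eax=(-24)+6=-18
add edx, 1 → edx=6+1=7
cmp edx, 10  (cmp 7,10)
jne body: taken
sub eax, 13 → eax=(-18)-13=-31
add eax, ebx → eax=(-31)+6=-25
add edx, 1 → edx=7+1=8
cmp edx, 10  (cmp 8,10)
jne body: taken
sub eax, 13 → eax=(-25)-13=-38
add eax, ebx → eax=(-38)+6=-32
add edx, 1 → edx=8+1=9
cmp edx, 10  (cmp 9,10)
jne body: taken
sub eax, 13 → eax=(-32)-13=-45
add eax, ebx → eax=(-45)+6=-39
add edx, 1 → edx=9+1=10
cmp edx, 10  (cmp 10,10)
jne body: not taken
halt.
Total executed instructions: 34.

34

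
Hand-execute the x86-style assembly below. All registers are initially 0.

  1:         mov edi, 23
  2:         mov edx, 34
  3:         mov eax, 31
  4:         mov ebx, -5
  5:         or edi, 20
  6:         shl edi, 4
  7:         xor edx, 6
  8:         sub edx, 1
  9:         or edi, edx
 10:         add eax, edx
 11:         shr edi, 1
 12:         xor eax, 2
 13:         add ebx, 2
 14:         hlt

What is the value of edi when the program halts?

after mov edi, 23: edi=23
after mov edx, 34: edx=34
after mov eax, 31: eax=31
after mov ebx, -5: ebx=-5
after or edi, 20: edi=23|20=23
after shl edi, 4: edi=23<<4=368
after xor edx, 6: edx=34^6=36
after sub edx, 1: edx=36-1=35
after or edi, edx: edi=368|35=371
after add eax, edx: eax=31+35=66
after shr edi, 1: edi=371>>1=185
after xor eax, 2: eax=66^2=64
after add ebx, 2: ebx=(-5)+2=-3
halt.

185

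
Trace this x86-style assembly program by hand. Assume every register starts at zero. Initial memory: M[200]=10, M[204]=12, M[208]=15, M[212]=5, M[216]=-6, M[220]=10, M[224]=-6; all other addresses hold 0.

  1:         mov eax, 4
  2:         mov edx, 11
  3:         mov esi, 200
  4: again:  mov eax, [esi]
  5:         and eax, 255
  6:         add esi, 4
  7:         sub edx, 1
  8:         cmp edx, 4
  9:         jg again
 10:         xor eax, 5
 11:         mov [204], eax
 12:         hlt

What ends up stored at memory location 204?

eax=4
edx=11
esi=200
eax=M[200]=10
eax=10&255=10
esi=200+4=204
edx=11-1=10
cmp edx, 4  (cmp 10,4)
jg again: taken
eax=M[204]=12
eax=12&255=12
esi=204+4=208
edx=10-1=9
cmp edx, 4  (cmp 9,4)
jg again: taken
eax=M[208]=15
eax=15&255=15
esi=208+4=212
edx=9-1=8
cmp edx, 4  (cmp 8,4)
jg again: taken
eax=M[212]=5
eax=5&255=5
esi=212+4=216
edx=8-1=7
cmp edx, 4  (cmp 7,4)
jg again: taken
eax=M[216]=-6
eax=(-6)&255=250
esi=216+4=220
edx=7-1=6
cmp edx, 4  (cmp 6,4)
jg again: taken
eax=M[220]=10
eax=10&255=10
esi=220+4=224
edx=6-1=5
cmp edx, 4  (cmp 5,4)
jg again: taken
eax=M[224]=-6
eax=(-6)&255=250
esi=224+4=228
edx=5-1=4
cmp edx, 4  (cmp 4,4)
jg again: not taken
eax=250^5=255
mov [204], eax → M[204]=255
halt.

255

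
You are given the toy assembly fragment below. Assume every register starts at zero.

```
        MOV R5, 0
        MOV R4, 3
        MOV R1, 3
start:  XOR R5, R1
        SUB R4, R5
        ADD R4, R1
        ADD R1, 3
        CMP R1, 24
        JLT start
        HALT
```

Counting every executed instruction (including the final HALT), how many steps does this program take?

after MOV R5, 0: R5=0
after MOV R4, 3: R4=3
after MOV R1, 3: R1=3
after XOR R5, R1: R5=0^3=3
after SUB R4, R5: R4=3-3=0
after ADD R4, R1: R4=0+3=3
after ADD R1, 3: R1=3+3=6
CMP R1, 24  (cmp 6,24)
JLT start: taken
after XOR R5, R1: R5=3^6=5
after SUB R4, R5: R4=3-5=-2
after ADD R4, R1: R4=(-2)+6=4
after ADD R1, 3: R1=6+3=9
CMP R1, 24  (cmp 9,24)
JLT start: taken
after XOR R5, R1: R5=5^9=12
after SUB R4, R5: R4=4-12=-8
after ADD R4, R1: R4=(-8)+9=1
after ADD R1, 3: R1=9+3=12
CMP R1, 24  (cmp 12,24)
JLT start: taken
after XOR R5, R1: R5=12^12=0
after SUB R4, R5: R4=1-0=1
after ADD R4, R1: R4=1+12=13
after ADD R1, 3: R1=12+3=15
CMP R1, 24  (cmp 15,24)
JLT start: taken
after XOR R5, R1: R5=0^15=15
after SUB R4, R5: R4=13-15=-2
after ADD R4, R1: R4=(-2)+15=13
after ADD R1, 3: R1=15+3=18
CMP R1, 24  (cmp 18,24)
JLT start: taken
after XOR R5, R1: R5=15^18=29
after SUB R4, R5: R4=13-29=-16
after ADD R4, R1: R4=(-16)+18=2
after ADD R1, 3: R1=18+3=21
CMP R1, 24  (cmp 21,24)
JLT start: taken
after XOR R5, R1: R5=29^21=8
after SUB R4, R5: R4=2-8=-6
after ADD R4, R1: R4=(-6)+21=15
after ADD R1, 3: R1=21+3=24
CMP R1, 24  (cmp 24,24)
JLT start: not taken
halt.
Total executed instructions: 46.

46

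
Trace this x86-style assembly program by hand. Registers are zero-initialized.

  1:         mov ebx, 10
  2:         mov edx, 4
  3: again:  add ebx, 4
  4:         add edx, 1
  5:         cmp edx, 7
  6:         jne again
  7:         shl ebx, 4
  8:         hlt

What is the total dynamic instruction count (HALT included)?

16

after mov ebx, 10: ebx=10
after mov edx, 4: edx=4
after add ebx, 4: ebx=10+4=14
after add edx, 1: edx=4+1=5
cmp edx, 7  (cmp 5,7)
jne again: taken
after add ebx, 4: ebx=14+4=18
after add edx, 1: edx=5+1=6
cmp edx, 7  (cmp 6,7)
jne again: taken
after add ebx, 4: ebx=18+4=22
after add edx, 1: edx=6+1=7
cmp edx, 7  (cmp 7,7)
jne again: not taken
after shl ebx, 4: ebx=22<<4=352
halt.
Total executed instructions: 16.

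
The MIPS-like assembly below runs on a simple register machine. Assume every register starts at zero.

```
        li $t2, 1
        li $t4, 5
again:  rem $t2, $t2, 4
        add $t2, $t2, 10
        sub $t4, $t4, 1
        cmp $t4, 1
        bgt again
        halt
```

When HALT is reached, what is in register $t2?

13

after li $t2, 1: $t2=1
after li $t4, 5: $t4=5
after rem $t2, $t2, 4: $t2=1%4=1
after add $t2, $t2, 10: $t2=1+10=11
after sub $t4, $t4, 1: $t4=5-1=4
cmp $t4, 1  (cmp 4,1)
bgt again: taken
after rem $t2, $t2, 4: $t2=11%4=3
after add $t2, $t2, 10: $t2=3+10=13
after sub $t4, $t4, 1: $t4=4-1=3
cmp $t4, 1  (cmp 3,1)
bgt again: taken
after rem $t2, $t2, 4: $t2=13%4=1
after add $t2, $t2, 10: $t2=1+10=11
after sub $t4, $t4, 1: $t4=3-1=2
cmp $t4, 1  (cmp 2,1)
bgt again: taken
after rem $t2, $t2, 4: $t2=11%4=3
after add $t2, $t2, 10: $t2=3+10=13
after sub $t4, $t4, 1: $t4=2-1=1
cmp $t4, 1  (cmp 1,1)
bgt again: not taken
halt.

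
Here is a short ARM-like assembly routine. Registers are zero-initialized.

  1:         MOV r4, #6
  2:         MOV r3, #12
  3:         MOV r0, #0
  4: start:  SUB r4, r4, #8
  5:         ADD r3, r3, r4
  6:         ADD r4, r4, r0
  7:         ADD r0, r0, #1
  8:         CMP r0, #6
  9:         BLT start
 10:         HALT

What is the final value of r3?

MOV r4, #6 → r4=6
MOV r3, #12 → r3=12
MOV r0, #0 → r0=0
SUB r4, r4, #8 → r4=6-8=-2
ADD r3, r3, r4 → r3=12+(-2)=10
ADD r4, r4, r0 → r4=(-2)+0=-2
ADD r0, r0, #1 → r0=0+1=1
CMP r0, #6  (cmp 1,6)
BLT start: taken
SUB r4, r4, #8 → r4=(-2)-8=-10
ADD r3, r3, r4 → r3=10+(-10)=0
ADD r4, r4, r0 → r4=(-10)+1=-9
ADD r0, r0, #1 → r0=1+1=2
CMP r0, #6  (cmp 2,6)
BLT start: taken
SUB r4, r4, #8 → r4=(-9)-8=-17
ADD r3, r3, r4 → r3=0+(-17)=-17
ADD r4, r4, r0 → r4=(-17)+2=-15
ADD r0, r0, #1 → r0=2+1=3
CMP r0, #6  (cmp 3,6)
BLT start: taken
SUB r4, r4, #8 → r4=(-15)-8=-23
ADD r3, r3, r4 → r3=(-17)+(-23)=-40
ADD r4, r4, r0 → r4=(-23)+3=-20
ADD r0, r0, #1 → r0=3+1=4
CMP r0, #6  (cmp 4,6)
BLT start: taken
SUB r4, r4, #8 → r4=(-20)-8=-28
ADD r3, r3, r4 → r3=(-40)+(-28)=-68
ADD r4, r4, r0 → r4=(-28)+4=-24
ADD r0, r0, #1 → r0=4+1=5
CMP r0, #6  (cmp 5,6)
BLT start: taken
SUB r4, r4, #8 → r4=(-24)-8=-32
ADD r3, r3, r4 → r3=(-68)+(-32)=-100
ADD r4, r4, r0 → r4=(-32)+5=-27
ADD r0, r0, #1 → r0=5+1=6
CMP r0, #6  (cmp 6,6)
BLT start: not taken
halt.

-100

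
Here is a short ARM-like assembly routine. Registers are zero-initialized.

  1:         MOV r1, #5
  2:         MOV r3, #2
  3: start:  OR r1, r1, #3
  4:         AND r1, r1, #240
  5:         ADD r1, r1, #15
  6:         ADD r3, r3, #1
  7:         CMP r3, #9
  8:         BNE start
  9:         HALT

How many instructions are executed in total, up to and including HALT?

after MOV r1, #5: r1=5
after MOV r3, #2: r3=2
after OR r1, r1, #3: r1=5|3=7
after AND r1, r1, #240: r1=7&240=0
after ADD r1, r1, #15: r1=0+15=15
after ADD r3, r3, #1: r3=2+1=3
CMP r3, #9  (cmp 3,9)
BNE start: taken
after OR r1, r1, #3: r1=15|3=15
after AND r1, r1, #240: r1=15&240=0
after ADD r1, r1, #15: r1=0+15=15
after ADD r3, r3, #1: r3=3+1=4
CMP r3, #9  (cmp 4,9)
BNE start: taken
after OR r1, r1, #3: r1=15|3=15
after AND r1, r1, #240: r1=15&240=0
after ADD r1, r1, #15: r1=0+15=15
after ADD r3, r3, #1: r3=4+1=5
CMP r3, #9  (cmp 5,9)
BNE start: taken
after OR r1, r1, #3: r1=15|3=15
after AND r1, r1, #240: r1=15&240=0
after ADD r1, r1, #15: r1=0+15=15
after ADD r3, r3, #1: r3=5+1=6
CMP r3, #9  (cmp 6,9)
BNE start: taken
after OR r1, r1, #3: r1=15|3=15
after AND r1, r1, #240: r1=15&240=0
after ADD r1, r1, #15: r1=0+15=15
after ADD r3, r3, #1: r3=6+1=7
CMP r3, #9  (cmp 7,9)
BNE start: taken
after OR r1, r1, #3: r1=15|3=15
after AND r1, r1, #240: r1=15&240=0
after ADD r1, r1, #15: r1=0+15=15
after ADD r3, r3, #1: r3=7+1=8
CMP r3, #9  (cmp 8,9)
BNE start: taken
after OR r1, r1, #3: r1=15|3=15
after AND r1, r1, #240: r1=15&240=0
after ADD r1, r1, #15: r1=0+15=15
after ADD r3, r3, #1: r3=8+1=9
CMP r3, #9  (cmp 9,9)
BNE start: not taken
halt.
Total executed instructions: 45.

45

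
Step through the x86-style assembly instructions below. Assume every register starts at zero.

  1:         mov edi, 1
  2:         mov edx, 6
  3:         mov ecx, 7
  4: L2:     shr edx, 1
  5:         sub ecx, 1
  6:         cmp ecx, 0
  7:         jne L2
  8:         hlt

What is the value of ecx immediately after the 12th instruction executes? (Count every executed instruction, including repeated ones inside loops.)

5

edi=1
edx=6
ecx=7
edx=6>>1=3
ecx=7-1=6
cmp ecx, 0  (cmp 6,0)
jne L2: taken
edx=3>>1=1
ecx=6-1=5
cmp ecx, 0  (cmp 5,0)
jne L2: taken
edx=1>>1=0
After step 12: ecx = 5.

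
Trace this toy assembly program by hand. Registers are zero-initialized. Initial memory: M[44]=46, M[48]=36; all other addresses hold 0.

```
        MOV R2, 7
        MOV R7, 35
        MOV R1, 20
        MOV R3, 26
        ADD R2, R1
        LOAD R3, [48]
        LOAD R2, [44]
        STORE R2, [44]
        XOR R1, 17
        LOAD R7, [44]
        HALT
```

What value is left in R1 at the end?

5

after MOV R2, 7: R2=7
after MOV R7, 35: R7=35
after MOV R1, 20: R1=20
after MOV R3, 26: R3=26
after ADD R2, R1: R2=7+20=27
after LOAD R3, [48]: R3=M[48]=36
after LOAD R2, [44]: R2=M[44]=46
STORE R2, [44] → M[44]=46
after XOR R1, 17: R1=20^17=5
after LOAD R7, [44]: R7=M[44]=46
halt.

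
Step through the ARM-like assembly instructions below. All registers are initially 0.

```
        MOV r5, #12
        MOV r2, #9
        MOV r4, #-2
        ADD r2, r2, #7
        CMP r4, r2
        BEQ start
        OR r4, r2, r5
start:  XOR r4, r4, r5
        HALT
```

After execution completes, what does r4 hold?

after MOV r5, #12: r5=12
after MOV r2, #9: r2=9
after MOV r4, #-2: r4=-2
after ADD r2, r2, #7: r2=9+7=16
CMP r4, r2  (cmp -2,16)
BEQ start: not taken
after OR r4, r2, r5: r4=16|12=28
after XOR r4, r4, r5: r4=28^12=16
halt.

16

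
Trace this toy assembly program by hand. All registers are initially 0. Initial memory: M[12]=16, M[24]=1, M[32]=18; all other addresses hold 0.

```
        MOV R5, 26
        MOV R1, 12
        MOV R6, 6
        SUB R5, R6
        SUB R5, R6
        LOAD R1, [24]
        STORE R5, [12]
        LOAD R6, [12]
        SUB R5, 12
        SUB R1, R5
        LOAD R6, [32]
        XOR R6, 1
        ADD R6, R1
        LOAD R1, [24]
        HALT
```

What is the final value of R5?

2

after MOV R5, 26: R5=26
after MOV R1, 12: R1=12
after MOV R6, 6: R6=6
after SUB R5, R6: R5=26-6=20
after SUB R5, R6: R5=20-6=14
after LOAD R1, [24]: R1=M[24]=1
STORE R5, [12] → M[12]=14
after LOAD R6, [12]: R6=M[12]=14
after SUB R5, 12: R5=14-12=2
after SUB R1, R5: R1=1-2=-1
after LOAD R6, [32]: R6=M[32]=18
after XOR R6, 1: R6=18^1=19
after ADD R6, R1: R6=19+(-1)=18
after LOAD R1, [24]: R1=M[24]=1
halt.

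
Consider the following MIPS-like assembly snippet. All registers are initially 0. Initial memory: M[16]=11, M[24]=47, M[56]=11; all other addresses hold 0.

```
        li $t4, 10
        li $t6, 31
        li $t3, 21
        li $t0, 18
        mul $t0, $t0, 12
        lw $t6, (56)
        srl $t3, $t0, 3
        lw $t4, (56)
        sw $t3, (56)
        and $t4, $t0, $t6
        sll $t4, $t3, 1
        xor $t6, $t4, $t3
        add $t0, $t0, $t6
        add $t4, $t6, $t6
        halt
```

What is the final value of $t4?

li $t4, 10 → $t4=10
li $t6, 31 → $t6=31
li $t3, 21 → $t3=21
li $t0, 18 → $t0=18
mul $t0, $t0, 12 → $t0=18*12=216
lw $t6, (56) → $t6=M[56]=11
srl $t3, $t0, 3 → $t3=216>>3=27
lw $t4, (56) → $t4=M[56]=11
sw $t3, (56) → M[56]=27
and $t4, $t0, $t6 → $t4=216&11=8
sll $t4, $t3, 1 → $t4=27<<1=54
xor $t6, $t4, $t3 → $t6=54^27=45
add $t0, $t0, $t6 → $t0=216+45=261
add $t4, $t6, $t6 → $t4=45+45=90
halt.

90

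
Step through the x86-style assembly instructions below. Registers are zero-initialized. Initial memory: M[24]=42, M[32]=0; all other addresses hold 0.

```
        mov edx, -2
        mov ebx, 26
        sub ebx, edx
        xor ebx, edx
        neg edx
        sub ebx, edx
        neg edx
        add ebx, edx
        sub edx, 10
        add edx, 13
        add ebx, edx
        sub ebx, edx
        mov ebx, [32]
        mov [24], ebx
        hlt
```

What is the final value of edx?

after mov edx, -2: edx=-2
after mov ebx, 26: ebx=26
after sub ebx, edx: ebx=26-(-2)=28
after xor ebx, edx: ebx=28^(-2)=-30
after neg edx: edx=-(-2)=2
after sub ebx, edx: ebx=(-30)-2=-32
after neg edx: edx=-(2)=-2
after add ebx, edx: ebx=(-32)+(-2)=-34
after sub edx, 10: edx=(-2)-10=-12
after add edx, 13: edx=(-12)+13=1
after add ebx, edx: ebx=(-34)+1=-33
after sub ebx, edx: ebx=(-33)-1=-34
after mov ebx, [32]: ebx=M[32]=0
mov [24], ebx → M[24]=0
halt.

1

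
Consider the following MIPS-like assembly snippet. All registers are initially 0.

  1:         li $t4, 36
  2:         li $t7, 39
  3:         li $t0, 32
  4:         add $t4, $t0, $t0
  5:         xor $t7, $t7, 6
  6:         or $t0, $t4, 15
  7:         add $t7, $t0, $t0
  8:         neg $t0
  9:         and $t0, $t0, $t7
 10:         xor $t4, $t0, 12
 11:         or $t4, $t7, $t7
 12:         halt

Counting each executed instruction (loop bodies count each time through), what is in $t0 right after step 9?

$t4=36
$t7=39
$t0=32
$t4=32+32=64
$t7=39^6=33
$t0=64|15=79
$t7=79+79=158
$t0=-(79)=-79
$t0=(-79)&158=144
After step 9: $t0 = 144.

144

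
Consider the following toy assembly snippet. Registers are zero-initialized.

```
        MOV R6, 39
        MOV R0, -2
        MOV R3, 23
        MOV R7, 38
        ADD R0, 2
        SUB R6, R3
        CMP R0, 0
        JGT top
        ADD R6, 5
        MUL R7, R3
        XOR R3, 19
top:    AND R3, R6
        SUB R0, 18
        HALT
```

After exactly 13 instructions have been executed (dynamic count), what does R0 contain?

after MOV R6, 39: R6=39
after MOV R0, -2: R0=-2
after MOV R3, 23: R3=23
after MOV R7, 38: R7=38
after ADD R0, 2: R0=(-2)+2=0
after SUB R6, R3: R6=39-23=16
CMP R0, 0  (cmp 0,0)
JGT top: not taken
after ADD R6, 5: R6=16+5=21
after MUL R7, R3: R7=38*23=874
after XOR R3, 19: R3=23^19=4
after AND R3, R6: R3=4&21=4
after SUB R0, 18: R0=0-18=-18
After step 13: R0 = -18.

-18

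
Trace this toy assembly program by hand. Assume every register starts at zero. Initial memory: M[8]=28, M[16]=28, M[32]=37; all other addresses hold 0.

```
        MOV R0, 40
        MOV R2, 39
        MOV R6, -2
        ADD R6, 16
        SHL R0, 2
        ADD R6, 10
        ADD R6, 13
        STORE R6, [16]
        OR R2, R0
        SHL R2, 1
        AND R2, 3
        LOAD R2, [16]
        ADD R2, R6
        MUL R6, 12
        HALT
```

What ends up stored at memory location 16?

after MOV R0, 40: R0=40
after MOV R2, 39: R2=39
after MOV R6, -2: R6=-2
after ADD R6, 16: R6=(-2)+16=14
after SHL R0, 2: R0=40<<2=160
after ADD R6, 10: R6=14+10=24
after ADD R6, 13: R6=24+13=37
STORE R6, [16] → M[16]=37
after OR R2, R0: R2=39|160=167
after SHL R2, 1: R2=167<<1=334
after AND R2, 3: R2=334&3=2
after LOAD R2, [16]: R2=M[16]=37
after ADD R2, R6: R2=37+37=74
after MUL R6, 12: R6=37*12=444
halt.

37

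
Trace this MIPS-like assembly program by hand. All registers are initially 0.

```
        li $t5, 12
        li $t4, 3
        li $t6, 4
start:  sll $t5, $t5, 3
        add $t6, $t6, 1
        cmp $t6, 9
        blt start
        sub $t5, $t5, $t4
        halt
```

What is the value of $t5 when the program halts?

$t5=12
$t4=3
$t6=4
$t5=12<<3=96
$t6=4+1=5
cmp $t6, 9  (cmp 5,9)
blt start: taken
$t5=96<<3=768
$t6=5+1=6
cmp $t6, 9  (cmp 6,9)
blt start: taken
$t5=768<<3=6144
$t6=6+1=7
cmp $t6, 9  (cmp 7,9)
blt start: taken
$t5=6144<<3=49152
$t6=7+1=8
cmp $t6, 9  (cmp 8,9)
blt start: taken
$t5=49152<<3=393216
$t6=8+1=9
cmp $t6, 9  (cmp 9,9)
blt start: not taken
$t5=393216-3=393213
halt.

393213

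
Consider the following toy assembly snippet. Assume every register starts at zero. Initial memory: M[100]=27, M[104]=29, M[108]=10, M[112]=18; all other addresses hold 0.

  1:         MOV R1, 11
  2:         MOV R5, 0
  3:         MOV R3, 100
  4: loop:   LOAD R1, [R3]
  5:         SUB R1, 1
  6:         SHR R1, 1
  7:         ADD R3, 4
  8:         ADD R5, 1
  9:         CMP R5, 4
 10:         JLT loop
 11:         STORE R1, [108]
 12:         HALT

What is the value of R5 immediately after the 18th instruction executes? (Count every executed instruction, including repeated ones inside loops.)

MOV R1, 11 → R1=11
MOV R5, 0 → R5=0
MOV R3, 100 → R3=100
LOAD R1, [R3] → R1=M[100]=27
SUB R1, 1 → R1=27-1=26
SHR R1, 1 → R1=26>>1=13
ADD R3, 4 → R3=100+4=104
ADD R5, 1 → R5=0+1=1
CMP R5, 4  (cmp 1,4)
JLT loop: taken
LOAD R1, [R3] → R1=M[104]=29
SUB R1, 1 → R1=29-1=28
SHR R1, 1 → R1=28>>1=14
ADD R3, 4 → R3=104+4=108
ADD R5, 1 → R5=1+1=2
CMP R5, 4  (cmp 2,4)
JLT loop: taken
LOAD R1, [R3] → R1=M[108]=10
After step 18: R5 = 2.

2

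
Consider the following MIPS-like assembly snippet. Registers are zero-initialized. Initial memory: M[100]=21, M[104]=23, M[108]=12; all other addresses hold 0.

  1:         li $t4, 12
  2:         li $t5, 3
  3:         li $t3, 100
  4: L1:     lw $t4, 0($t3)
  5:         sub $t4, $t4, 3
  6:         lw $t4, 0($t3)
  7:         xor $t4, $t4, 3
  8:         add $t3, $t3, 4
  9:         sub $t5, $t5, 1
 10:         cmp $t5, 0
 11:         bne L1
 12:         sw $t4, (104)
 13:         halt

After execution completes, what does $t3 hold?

li $t4, 12 → $t4=12
li $t5, 3 → $t5=3
li $t3, 100 → $t3=100
lw $t4, 0($t3) → $t4=M[100]=21
sub $t4, $t4, 3 → $t4=21-3=18
lw $t4, 0($t3) → $t4=M[100]=21
xor $t4, $t4, 3 → $t4=21^3=22
add $t3, $t3, 4 → $t3=100+4=104
sub $t5, $t5, 1 → $t5=3-1=2
cmp $t5, 0  (cmp 2,0)
bne L1: taken
lw $t4, 0($t3) → $t4=M[104]=23
sub $t4, $t4, 3 → $t4=23-3=20
lw $t4, 0($t3) → $t4=M[104]=23
xor $t4, $t4, 3 → $t4=23^3=20
add $t3, $t3, 4 → $t3=104+4=108
sub $t5, $t5, 1 → $t5=2-1=1
cmp $t5, 0  (cmp 1,0)
bne L1: taken
lw $t4, 0($t3) → $t4=M[108]=12
sub $t4, $t4, 3 → $t4=12-3=9
lw $t4, 0($t3) → $t4=M[108]=12
xor $t4, $t4, 3 → $t4=12^3=15
add $t3, $t3, 4 → $t3=108+4=112
sub $t5, $t5, 1 → $t5=1-1=0
cmp $t5, 0  (cmp 0,0)
bne L1: not taken
sw $t4, (104) → M[104]=15
halt.

112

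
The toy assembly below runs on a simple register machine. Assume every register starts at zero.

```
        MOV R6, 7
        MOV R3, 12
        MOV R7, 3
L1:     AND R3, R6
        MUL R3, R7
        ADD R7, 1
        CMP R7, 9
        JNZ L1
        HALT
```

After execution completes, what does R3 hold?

R6=7
R3=12
R7=3
R3=12&7=4
R3=4*3=12
R7=3+1=4
CMP R7, 9  (cmp 4,9)
JNZ L1: taken
R3=12&7=4
R3=4*4=16
R7=4+1=5
CMP R7, 9  (cmp 5,9)
JNZ L1: taken
R3=16&7=0
R3=0*5=0
R7=5+1=6
CMP R7, 9  (cmp 6,9)
JNZ L1: taken
R3=0&7=0
R3=0*6=0
R7=6+1=7
CMP R7, 9  (cmp 7,9)
JNZ L1: taken
R3=0&7=0
R3=0*7=0
R7=7+1=8
CMP R7, 9  (cmp 8,9)
JNZ L1: taken
R3=0&7=0
R3=0*8=0
R7=8+1=9
CMP R7, 9  (cmp 9,9)
JNZ L1: not taken
halt.

0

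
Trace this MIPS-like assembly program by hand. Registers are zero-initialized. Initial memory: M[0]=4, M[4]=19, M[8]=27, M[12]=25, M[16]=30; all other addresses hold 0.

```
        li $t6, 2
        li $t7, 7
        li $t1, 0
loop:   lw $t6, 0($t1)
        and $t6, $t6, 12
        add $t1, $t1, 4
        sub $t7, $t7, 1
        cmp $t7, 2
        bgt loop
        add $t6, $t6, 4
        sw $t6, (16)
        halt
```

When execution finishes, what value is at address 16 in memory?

16

$t6=2
$t7=7
$t1=0
$t6=M[0]=4
$t6=4&12=4
$t1=0+4=4
$t7=7-1=6
cmp $t7, 2  (cmp 6,2)
bgt loop: taken
$t6=M[4]=19
$t6=19&12=0
$t1=4+4=8
$t7=6-1=5
cmp $t7, 2  (cmp 5,2)
bgt loop: taken
$t6=M[8]=27
$t6=27&12=8
$t1=8+4=12
$t7=5-1=4
cmp $t7, 2  (cmp 4,2)
bgt loop: taken
$t6=M[12]=25
$t6=25&12=8
$t1=12+4=16
$t7=4-1=3
cmp $t7, 2  (cmp 3,2)
bgt loop: taken
$t6=M[16]=30
$t6=30&12=12
$t1=16+4=20
$t7=3-1=2
cmp $t7, 2  (cmp 2,2)
bgt loop: not taken
$t6=12+4=16
sw $t6, (16) → M[16]=16
halt.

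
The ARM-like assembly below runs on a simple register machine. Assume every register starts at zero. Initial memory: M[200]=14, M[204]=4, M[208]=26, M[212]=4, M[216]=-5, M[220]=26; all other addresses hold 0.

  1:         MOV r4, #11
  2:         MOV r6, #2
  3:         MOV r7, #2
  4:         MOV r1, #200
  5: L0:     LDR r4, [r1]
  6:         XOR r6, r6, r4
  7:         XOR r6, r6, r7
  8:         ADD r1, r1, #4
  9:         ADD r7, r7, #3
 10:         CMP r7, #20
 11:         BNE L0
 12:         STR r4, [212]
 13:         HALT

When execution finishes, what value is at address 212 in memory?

26

after MOV r4, #11: r4=11
after MOV r6, #2: r6=2
after MOV r7, #2: r7=2
after MOV r1, #200: r1=200
after LDR r4, [r1]: r4=M[200]=14
after XOR r6, r6, r4: r6=2^14=12
after XOR r6, r6, r7: r6=12^2=14
after ADD r1, r1, #4: r1=200+4=204
after ADD r7, r7, #3: r7=2+3=5
CMP r7, #20  (cmp 5,20)
BNE L0: taken
after LDR r4, [r1]: r4=M[204]=4
after XOR r6, r6, r4: r6=14^4=10
after XOR r6, r6, r7: r6=10^5=15
after ADD r1, r1, #4: r1=204+4=208
after ADD r7, r7, #3: r7=5+3=8
CMP r7, #20  (cmp 8,20)
BNE L0: taken
after LDR r4, [r1]: r4=M[208]=26
after XOR r6, r6, r4: r6=15^26=21
after XOR r6, r6, r7: r6=21^8=29
after ADD r1, r1, #4: r1=208+4=212
after ADD r7, r7, #3: r7=8+3=11
CMP r7, #20  (cmp 11,20)
BNE L0: taken
after LDR r4, [r1]: r4=M[212]=4
after XOR r6, r6, r4: r6=29^4=25
after XOR r6, r6, r7: r6=25^11=18
after ADD r1, r1, #4: r1=212+4=216
after ADD r7, r7, #3: r7=11+3=14
CMP r7, #20  (cmp 14,20)
BNE L0: taken
after LDR r4, [r1]: r4=M[216]=-5
after XOR r6, r6, r4: r6=18^(-5)=-23
after XOR r6, r6, r7: r6=(-23)^14=-25
after ADD r1, r1, #4: r1=216+4=220
after ADD r7, r7, #3: r7=14+3=17
CMP r7, #20  (cmp 17,20)
BNE L0: taken
after LDR r4, [r1]: r4=M[220]=26
after XOR r6, r6, r4: r6=(-25)^26=-3
after XOR r6, r6, r7: r6=(-3)^17=-20
after ADD r1, r1, #4: r1=220+4=224
after ADD r7, r7, #3: r7=17+3=20
CMP r7, #20  (cmp 20,20)
BNE L0: not taken
STR r4, [212] → M[212]=26
halt.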